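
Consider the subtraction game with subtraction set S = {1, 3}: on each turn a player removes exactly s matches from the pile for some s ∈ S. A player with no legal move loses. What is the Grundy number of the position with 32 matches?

n :  0  1  2  3  4  5  6  7  8  9 10 11 12 13 14 15 16 17 18 19 20 21 22 23 24 25 26 27 28 29 30 31 32
G :  0  1  0  1  0  1  0  1  0  1  0  1  0  1  0  1  0  1  0  1  0  1  0  1  0  1  0  1  0  1  0  1  0

0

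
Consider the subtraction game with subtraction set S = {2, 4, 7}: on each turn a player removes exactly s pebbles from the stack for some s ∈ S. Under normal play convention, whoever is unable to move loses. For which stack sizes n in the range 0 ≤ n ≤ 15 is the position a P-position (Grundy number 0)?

G(0) = 0
G(1) = mex{} = 0
G(2) = mex{0} = 1
G(3) = mex{0} = 1
G(4) = mex{1,0} = 2
G(5) = mex{1,0} = 2
G(6) = mex{2,1} = 0
G(7) = mex{2,1,0} = 3
G(8) = mex{0,2,0} = 1
G(9) = mex{3,2,1} = 0
G(10) = mex{1,0,1} = 2
G(11) = mex{0,3,2} = 1
G(12) = mex{2,1,2} = 0
G(13) = mex{1,0,0} = 2
G(14) = mex{0,2,3} = 1
G(15) = mex{2,1,1} = 0
P-positions are exactly the n with G(n) = 0.

0, 1, 6, 9, 12, 15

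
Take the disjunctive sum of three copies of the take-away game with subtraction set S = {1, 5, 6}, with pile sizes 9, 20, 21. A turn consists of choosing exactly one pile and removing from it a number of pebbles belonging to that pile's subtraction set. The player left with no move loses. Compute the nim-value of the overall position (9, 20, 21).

2

All piles use S = {1, 5, 6}:
n :  0  1  2  3  4  5  6  7  8  9 10 11 12 13 14 15 16 17 18 19 20 21
G :  0  1  0  1  0  1  2  3  2  3  2  0  1  0  1  0  1  2  3  2  3  2
Pile A: G(9) = 3.
Pile B: G(20) = 3.
Pile C: G(21) = 2.
Combined Grundy value = 3 ⊕ 3 ⊕ 2 = 2.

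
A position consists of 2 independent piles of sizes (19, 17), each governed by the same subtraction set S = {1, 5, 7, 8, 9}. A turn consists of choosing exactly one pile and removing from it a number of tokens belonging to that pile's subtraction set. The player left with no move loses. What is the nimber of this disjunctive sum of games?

All piles use S = {1, 5, 7, 8, 9}:
n :  0  1  2  3  4  5  6  7  8  9 10 11 12 13 14 15 16 17 18 19
G :  0  1  0  1  0  1  0  1  2  3  2  3  2  3  2  3  0  1  0  1
Pile A: G(19) = 1.
Pile B: G(17) = 1.
Combined Grundy value = 1 ⊕ 1 = 0.

0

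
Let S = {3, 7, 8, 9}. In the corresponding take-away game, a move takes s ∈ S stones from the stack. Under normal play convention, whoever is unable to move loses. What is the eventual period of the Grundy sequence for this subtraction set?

n :  0  1  2  3  4  5  6  7  8  9 10 11 12 13 14 15 16 17 18 19 20 21 22 23 24 25 26 27 28 29 30 31 32 33
G :  0  0  0  1  1  1  0  2  2  1  3  3  0  2  4  1  0  0  0  1  1  1  0  2  2  1  3  3  0  2  4  1  0  0
G(n+16) = G(n) holds for n = 0,…,8 (a full window of length max(S) = 9), so the sequence is purely periodic with period 16.

16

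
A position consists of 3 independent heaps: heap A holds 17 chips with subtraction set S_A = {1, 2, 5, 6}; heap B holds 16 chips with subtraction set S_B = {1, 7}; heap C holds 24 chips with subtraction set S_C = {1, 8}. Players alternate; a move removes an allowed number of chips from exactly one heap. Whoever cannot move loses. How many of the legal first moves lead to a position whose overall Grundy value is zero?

Heap A, S = {1, 2, 5, 6}:
n :  0  1  2  3  4  5  6  7  8  9 10 11 12 13 14 15 16 17
G :  0  1  2  0  1  2  3  0  1  2  0  1  2  3  0  1  2  0
G_A(17) = 0.
Heap B, S = {1, 7}:
G(0) = 0
G(1) = mex{0} = 1
G(2) = mex{1} = 0
G(3) = mex{0} = 1
G(4) = mex{1} = 0
G(5) = mex{0} = 1
G(6) = mex{1} = 0
G(7) = mex{0,0} = 1
G(8) = mex{1,1} = 0
G(9) = mex{0,0} = 1
G(10) = mex{1,1} = 0
G(11) = mex{0,0} = 1
G(12) = mex{1,1} = 0
G(13) = mex{0,0} = 1
G(14) = mex{1,1} = 0
G(15) = mex{0,0} = 1
G(16) = mex{1,1} = 0
G_B(16) = 0.
Heap C, S = {1, 8}:
n :  0  1  2  3  4  5  6  7  8  9 10 11 12 13 14 15 16 17 18 19 20 21 22 23 24
G :  0  1  0  1  0  1  0  1  2  0  1  0  1  0  1  0  1  2  0  1  0  1  0  1  0
G_C(24) = 0.
Combined Grundy value = 0 ⊕ 0 ⊕ 0 = 0.
A winning move leaves total XOR = 0, i.e. changes one component's Grundy value g to g ⊕ X where X is the current total.
Heap A: target g' = 0⊕0 = 0, but every legal move changes the Grundy value (mex property), so 0 moves.
Heap B: target g' = 0⊕0 = 0, but every legal move changes the Grundy value (mex property), so 0 moves.
Heap C: target g' = 0⊕0 = 0, but every legal move changes the Grundy value (mex property), so 0 moves.

0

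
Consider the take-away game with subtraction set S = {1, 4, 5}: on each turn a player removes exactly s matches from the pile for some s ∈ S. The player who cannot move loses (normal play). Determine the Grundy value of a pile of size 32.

0

n :  0  1  2  3  4  5  6  7  8  9 10 11 12 13 14 15 16 17 18 19 20 21 22 23 24 25 26 27 28 29 30 31 32
G :  0  1  0  1  2  3  2  3  0  1  0  1  2  3  2  3  0  1  0  1  2  3  2  3  0  1  0  1  2  3  2  3  0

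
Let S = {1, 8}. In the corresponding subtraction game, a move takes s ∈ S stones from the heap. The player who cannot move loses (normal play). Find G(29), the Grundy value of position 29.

n :  0  1  2  3  4  5  6  7  8  9 10 11 12 13 14 15 16 17 18 19 20 21 22 23 24 25 26 27 28 29
G :  0  1  0  1  0  1  0  1  2  0  1  0  1  0  1  0  1  2  0  1  0  1  0  1  0  1  2  0  1  0

0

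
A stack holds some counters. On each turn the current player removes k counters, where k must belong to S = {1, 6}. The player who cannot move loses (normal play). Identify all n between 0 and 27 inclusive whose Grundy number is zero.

0, 2, 4, 7, 9, 11, 14, 16, 18, 21, 23, 25

G(0) = 0
G(1) = mex{0} = 1
G(2) = mex{1} = 0
G(3) = mex{0} = 1
G(4) = mex{1} = 0
G(5) = mex{0} = 1
G(6) = mex{1,0} = 2
G(7) = mex{2,1} = 0
G(8) = mex{0,0} = 1
G(9) = mex{1,1} = 0
G(10) = mex{0,0} = 1
G(11) = mex{1,1} = 0
G(12) = mex{0,2} = 1
G(13) = mex{1,0} = 2
G(14) = mex{2,1} = 0
G(15) = mex{0,0} = 1
G(16) = mex{1,1} = 0
G(17) = mex{0,0} = 1
G(18) = mex{1,1} = 0
G(19) = mex{0,2} = 1
G(20) = mex{1,0} = 2
G(21) = mex{2,1} = 0
G(22) = mex{0,0} = 1
G(23) = mex{1,1} = 0
G(24) = mex{0,0} = 1
G(25) = mex{1,1} = 0
G(26) = mex{0,2} = 1
G(27) = mex{1,0} = 2
P-positions are exactly the n with G(n) = 0.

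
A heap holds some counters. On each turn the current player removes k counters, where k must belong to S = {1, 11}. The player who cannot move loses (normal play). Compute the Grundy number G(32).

G(0) = 0
G(1) = mex{0} = 1
G(2) = mex{1} = 0
G(3) = mex{0} = 1
G(4) = mex{1} = 0
G(5) = mex{0} = 1
G(6) = mex{1} = 0
G(7) = mex{0} = 1
G(8) = mex{1} = 0
G(9) = mex{0} = 1
G(10) = mex{1} = 0
G(11) = mex{0,0} = 1
G(12) = mex{1,1} = 0
G(13) = mex{0,0} = 1
G(14) = mex{1,1} = 0
G(15) = mex{0,0} = 1
G(16) = mex{1,1} = 0
G(17) = mex{0,0} = 1
G(18) = mex{1,1} = 0
G(19) = mex{0,0} = 1
G(20) = mex{1,1} = 0
G(21) = mex{0,0} = 1
G(22) = mex{1,1} = 0
G(23) = mex{0,0} = 1
G(24) = mex{1,1} = 0
G(25) = mex{0,0} = 1
G(26) = mex{1,1} = 0
G(27) = mex{0,0} = 1
G(28) = mex{1,1} = 0
G(29) = mex{0,0} = 1
G(30) = mex{1,1} = 0
G(31) = mex{0,0} = 1
G(32) = mex{1,1} = 0

0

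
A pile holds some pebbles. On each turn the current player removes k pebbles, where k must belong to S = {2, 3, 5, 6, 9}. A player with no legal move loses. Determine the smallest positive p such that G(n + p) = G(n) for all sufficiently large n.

G(0) = 0
G(1) = mex{} = 0
G(2) = mex{0} = 1
G(3) = mex{0,0} = 1
G(4) = mex{1,0} = 2
G(5) = mex{1,1,0} = 2
G(6) = mex{2,1,0,0} = 3
G(7) = mex{2,2,1,0} = 3
G(8) = mex{3,2,1,1} = 0
G(9) = mex{3,3,2,1,0} = 4
G(10) = mex{0,3,2,2,0} = 1
G(11) = mex{4,0,3,2,1} = 5
G(12) = mex{1,4,3,3,1} = 0
G(13) = mex{5,1,0,3,2} = 4
G(14) = mex{0,5,4,0,2} = 1
G(15) = mex{4,0,1,4,3} = 2
G(16) = mex{1,4,5,1,3} = 0
G(17) = mex{2,1,0,5,0} = 3
G(18) = mex{0,2,4,0,4} = 1
G(19) = mex{3,0,1,4,1} = 2
G(20) = mex{1,3,2,1,5} = 0
G(21) = mex{2,1,0,2,0} = 3
G(22) = mex{0,2,3,0,4} = 1
G(23) = mex{3,0,1,3,1} = 2
G(24) = mex{1,3,2,1,2} = 0
G(25) = mex{2,1,0,2,0} = 3
G(26) = mex{0,2,3,0,3} = 1
G(27) = mex{3,0,1,3,1} = 2
G(28) = mex{1,3,2,1,2} = 0
From n = 14 onward G(n+4) = G(n); since this holds over max(S) = 9 consecutive positions the period is 4 (pre-period 14).

4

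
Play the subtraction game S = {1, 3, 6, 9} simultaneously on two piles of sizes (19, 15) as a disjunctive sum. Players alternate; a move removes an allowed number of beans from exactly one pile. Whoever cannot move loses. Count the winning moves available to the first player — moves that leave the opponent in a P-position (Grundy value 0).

2

All piles use S = {1, 3, 6, 9}:
n :  0  1  2  3  4  5  6  7  8  9 10 11 12 13 14 15 16 17 18 19
G :  0  1  0  1  0  1  2  3  2  3  2  3  0  1  0  1  0  1  2  3
Pile A: G(19) = 3.
Pile B: G(15) = 1.
Combined Grundy value = 3 ⊕ 1 = 2.
A winning move leaves total XOR = 0, i.e. changes one component's Grundy value g to g ⊕ X where X is the current total.
Pile A: need g' = 3⊕2 = 1. Options: 19−1→G=2, 19−3→G=0, 19−6→G=1, 19−9→G=2. Hits: 1.
Pile B: need g' = 1⊕2 = 3. Options: 15−1→G=0, 15−3→G=0, 15−6→G=3, 15−9→G=2. Hits: 1.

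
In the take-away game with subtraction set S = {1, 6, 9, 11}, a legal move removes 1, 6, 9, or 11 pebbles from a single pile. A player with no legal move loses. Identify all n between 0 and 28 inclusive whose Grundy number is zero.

G(0) = 0
G(1) = mex{0} = 1
G(2) = mex{1} = 0
G(3) = mex{0} = 1
G(4) = mex{1} = 0
G(5) = mex{0} = 1
G(6) = mex{1,0} = 2
G(7) = mex{2,1} = 0
G(8) = mex{0,0} = 1
G(9) = mex{1,1,0} = 2
G(10) = mex{2,0,1} = 3
G(11) = mex{3,1,0,0} = 2
G(12) = mex{2,2,1,1} = 0
G(13) = mex{0,0,0,0} = 1
G(14) = mex{1,1,1,1} = 0
G(15) = mex{0,2,2,0} = 1
G(16) = mex{1,3,0,1} = 2
G(17) = mex{2,2,1,2} = 0
G(18) = mex{0,0,2,0} = 1
G(19) = mex{1,1,3,1} = 0
G(20) = mex{0,0,2,2} = 1
G(21) = mex{1,1,0,3} = 2
G(22) = mex{2,2,1,2} = 0
G(23) = mex{0,0,0,0} = 1
G(24) = mex{1,1,1,1} = 0
G(25) = mex{0,0,2,0} = 1
G(26) = mex{1,1,0,1} = 2
G(27) = mex{2,2,1,2} = 0
G(28) = mex{0,0,0,0} = 1
P-positions are exactly the n with G(n) = 0.

0, 2, 4, 7, 12, 14, 17, 19, 22, 24, 27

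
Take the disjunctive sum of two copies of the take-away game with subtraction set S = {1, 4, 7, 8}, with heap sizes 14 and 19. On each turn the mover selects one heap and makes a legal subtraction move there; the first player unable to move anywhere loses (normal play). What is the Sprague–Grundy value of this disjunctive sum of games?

All heaps use S = {1, 4, 7, 8}:
n :  0  1  2  3  4  5  6  7  8  9 10 11 12 13 14 15 16 17 18 19
G :  0  1  0  1  2  0  1  2  3  2  3  0  1  3  0  1  0  1  2  3
Heap A: G(14) = 0.
Heap B: G(19) = 3.
Combined Grundy value = 0 ⊕ 3 = 3.

3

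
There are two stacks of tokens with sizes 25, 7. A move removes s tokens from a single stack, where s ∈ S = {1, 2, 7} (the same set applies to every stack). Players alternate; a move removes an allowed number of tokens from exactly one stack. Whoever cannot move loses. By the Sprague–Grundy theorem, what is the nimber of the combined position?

0

All stacks use S = {1, 2, 7}:
n :  0  1  2  3  4  5  6  7  8  9 10 11 12 13 14 15 16 17 18 19 20 21 22 23 24 25
G :  0  1  2  0  1  2  0  1  2  0  1  2  0  1  2  0  1  2  0  1  2  0  1  2  0  1
Stack A: G(25) = 1.
Stack B: G(7) = 1.
Combined Grundy value = 1 ⊕ 1 = 0.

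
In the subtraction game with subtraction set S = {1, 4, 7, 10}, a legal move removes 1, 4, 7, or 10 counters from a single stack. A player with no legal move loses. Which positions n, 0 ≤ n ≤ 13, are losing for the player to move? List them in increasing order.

n :  0  1  2  3  4  5  6  7  8  9 10 11 12 13
G :  0  1  0  1  2  0  1  2  0  1  2  0  1  0
P-positions are exactly the n with G(n) = 0.

0, 2, 5, 8, 11, 13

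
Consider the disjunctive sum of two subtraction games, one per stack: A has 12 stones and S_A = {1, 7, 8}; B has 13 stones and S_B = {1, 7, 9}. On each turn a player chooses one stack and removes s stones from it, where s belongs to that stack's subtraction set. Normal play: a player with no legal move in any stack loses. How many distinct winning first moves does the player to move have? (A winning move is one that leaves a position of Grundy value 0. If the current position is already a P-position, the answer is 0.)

Stack A, S = {1, 7, 8}:
n :  0  1  2  3  4  5  6  7  8  9 10 11 12
G :  0  1  0  1  0  1  0  1  2  3  2  3  2
G_A(12) = 2.
Stack B, S = {1, 7, 9}:
n :  0  1  2  3  4  5  6  7  8  9 10 11 12 13
G :  0  1  0  1  0  1  0  1  0  1  0  1  0  1
G_B(13) = 1.
Combined Grundy value = 2 ⊕ 1 = 3.
A winning move leaves total XOR = 0, i.e. changes one component's Grundy value g to g ⊕ X where X is the current total.
Stack A: need g' = 2⊕3 = 1. Options: 12−1→G=3, 12−7→G=1, 12−8→G=0. Hits: 1.
Stack B: need g' = 1⊕3 = 2. Options: 13−1→G=0, 13−7→G=0, 13−9→G=0. Hits: 0.

1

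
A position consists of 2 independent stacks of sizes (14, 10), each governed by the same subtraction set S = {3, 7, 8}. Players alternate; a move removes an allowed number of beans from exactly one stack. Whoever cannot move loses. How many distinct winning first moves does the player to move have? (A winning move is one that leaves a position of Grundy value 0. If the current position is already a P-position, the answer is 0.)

1

All stacks use S = {3, 7, 8}:
n :  0  1  2  3  4  5  6  7  8  9 10 11 12 13 14
G :  0  0  0  1  1  1  0  2  2  1  3  0  0  2  1
Stack A: G(14) = 1.
Stack B: G(10) = 3.
Combined Grundy value = 1 ⊕ 3 = 2.
A winning move leaves total XOR = 0, i.e. changes one component's Grundy value g to g ⊕ X where X is the current total.
Stack A: need g' = 1⊕2 = 3. Options: 14−3→G=0, 14−7→G=2, 14−8→G=0. Hits: 0.
Stack B: need g' = 3⊕2 = 1. Options: 10−3→G=2, 10−7→G=1, 10−8→G=0. Hits: 1.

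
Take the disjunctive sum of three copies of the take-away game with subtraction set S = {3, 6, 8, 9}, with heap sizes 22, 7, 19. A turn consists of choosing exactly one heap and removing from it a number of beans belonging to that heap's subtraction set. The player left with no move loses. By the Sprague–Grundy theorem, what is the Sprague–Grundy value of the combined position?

3

All heaps use S = {3, 6, 8, 9}:
G(0) = 0
G(1) = mex{} = 0
G(2) = mex{} = 0
G(3) = mex{0} = 1
G(4) = mex{0} = 1
G(5) = mex{0} = 1
G(6) = mex{1,0} = 2
G(7) = mex{1,0} = 2
G(8) = mex{1,0,0} = 2
G(9) = mex{2,1,0,0} = 3
G(10) = mex{2,1,0,0} = 3
G(11) = mex{2,1,1,0} = 3
G(12) = mex{3,2,1,1} = 0
G(13) = mex{3,2,1,1} = 0
G(14) = mex{3,2,2,1} = 0
G(15) = mex{0,3,2,2} = 1
G(16) = mex{0,3,2,2} = 1
G(17) = mex{0,3,3,2} = 1
G(18) = mex{1,0,3,3} = 2
G(19) = mex{1,0,3,3} = 2
G(20) = mex{1,0,0,3} = 2
G(21) = mex{2,1,0,0} = 3
G(22) = mex{2,1,0,0} = 3
Heap A: G(22) = 3.
Heap B: G(7) = 2.
Heap C: G(19) = 2.
Combined Grundy value = 3 ⊕ 2 ⊕ 2 = 3.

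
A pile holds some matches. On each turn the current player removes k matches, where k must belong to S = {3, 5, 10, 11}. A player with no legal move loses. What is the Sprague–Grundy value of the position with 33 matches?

n :  0  1  2  3  4  5  6  7  8  9 10 11 12 13 14 15 16 17 18 19 20 21 22 23 24 25 26 27 28 29 30 31 32 33
G :  0  0  0  1  1  1  2  2  0  0  3  1  1  2  2  0  0  0  1  1  1  2  2  0  0  3  1  1  2  2  0  0  0  1

1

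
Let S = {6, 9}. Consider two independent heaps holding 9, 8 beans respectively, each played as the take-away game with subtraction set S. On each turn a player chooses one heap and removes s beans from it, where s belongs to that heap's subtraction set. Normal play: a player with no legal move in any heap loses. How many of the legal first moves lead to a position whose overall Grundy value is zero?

0

All heaps use S = {6, 9}:
G(0) = 0
G(1) = mex{} = 0
G(2) = mex{} = 0
G(3) = mex{} = 0
G(4) = mex{} = 0
G(5) = mex{} = 0
G(6) = mex{0} = 1
G(7) = mex{0} = 1
G(8) = mex{0} = 1
G(9) = mex{0,0} = 1
Heap A: G(9) = 1.
Heap B: G(8) = 1.
Combined Grundy value = 1 ⊕ 1 = 0.
A winning move leaves total XOR = 0, i.e. changes one component's Grundy value g to g ⊕ X where X is the current total.
Heap A: target g' = 1⊕0 = 1, but every legal move changes the Grundy value (mex property), so 0 moves.
Heap B: target g' = 1⊕0 = 1, but every legal move changes the Grundy value (mex property), so 0 moves.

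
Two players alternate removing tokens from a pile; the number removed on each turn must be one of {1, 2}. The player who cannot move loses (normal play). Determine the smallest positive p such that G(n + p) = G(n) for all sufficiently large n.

n :  0  1  2  3  4  5  6  7  8  9 10 11 12 13 14
G :  0  1  2  0  1  2  0  1  2  0  1  2  0  1  2
G(n+3) = G(n) holds for n = 0,…,1 (a full window of length max(S) = 2), so the sequence is purely periodic with period 3.

3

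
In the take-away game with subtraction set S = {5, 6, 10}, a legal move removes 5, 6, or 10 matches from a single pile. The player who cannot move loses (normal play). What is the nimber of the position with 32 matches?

0

n :  0  1  2  3  4  5  6  7  8  9 10 11 12 13 14 15 16 17 18 19 20 21 22 23 24 25 26 27 28 29 30 31 32
G :  0  0  0  0  0  1  1  1  1  1  2  2  2  2  2  0  0  0  0  0  1  1  1  1  1  2  2  2  2  2  0  0  0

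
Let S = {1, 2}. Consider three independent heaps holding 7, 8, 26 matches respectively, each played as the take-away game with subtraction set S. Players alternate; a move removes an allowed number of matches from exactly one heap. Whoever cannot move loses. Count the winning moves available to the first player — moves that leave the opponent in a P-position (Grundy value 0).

All heaps use S = {1, 2}:
n :  0  1  2  3  4  5  6  7  8  9 10 11 12 13 14 15 16 17 18 19 20 21 22 23 24 25 26
G :  0  1  2  0  1  2  0  1  2  0  1  2  0  1  2  0  1  2  0  1  2  0  1  2  0  1  2
Heap A: G(7) = 1.
Heap B: G(8) = 2.
Heap C: G(26) = 2.
Combined Grundy value = 1 ⊕ 2 ⊕ 2 = 1.
A winning move leaves total XOR = 0, i.e. changes one component's Grundy value g to g ⊕ X where X is the current total.
Heap A: need g' = 1⊕1 = 0. Options: 7−1→G=0, 7−2→G=2. Hits: 1.
Heap B: need g' = 2⊕1 = 3. Options: 8−1→G=1, 8−2→G=0. Hits: 0.
Heap C: need g' = 2⊕1 = 3. Options: 26−1→G=1, 26−2→G=0. Hits: 0.

1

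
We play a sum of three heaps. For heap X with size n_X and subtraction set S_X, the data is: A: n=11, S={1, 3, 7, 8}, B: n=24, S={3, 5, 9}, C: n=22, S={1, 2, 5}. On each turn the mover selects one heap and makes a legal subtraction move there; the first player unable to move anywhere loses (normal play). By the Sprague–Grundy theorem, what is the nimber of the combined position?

2

Heap A, S = {1, 3, 7, 8}:
G(0) = 0
G(1) = mex{0} = 1
G(2) = mex{1} = 0
G(3) = mex{0,0} = 1
G(4) = mex{1,1} = 0
G(5) = mex{0,0} = 1
G(6) = mex{1,1} = 0
G(7) = mex{0,0,0} = 1
G(8) = mex{1,1,1,0} = 2
G(9) = mex{2,0,0,1} = 3
G(10) = mex{3,1,1,0} = 2
G(11) = mex{2,2,0,1} = 3
G_A(11) = 3.
Heap B, S = {3, 5, 9}:
n :  0  1  2  3  4  5  6  7  8  9 10 11 12 13 14 15 16 17 18 19 20 21 22 23 24
G :  0  0  0  1  1  1  2  2  0  3  3  1  0  2  0  1  0  1  0  1  0  1  0  1  0
G_B(24) = 0.
Heap C, S = {1, 2, 5}:
G(0) = 0
G(1) = mex{0} = 1
G(2) = mex{1,0} = 2
G(3) = mex{2,1} = 0
G(4) = mex{0,2} = 1
G(5) = mex{1,0,0} = 2
G(6) = mex{2,1,1} = 0
G(7) = mex{0,2,2} = 1
G(8) = mex{1,0,0} = 2
G(9) = mex{2,1,1} = 0
G(10) = mex{0,2,2} = 1
G(11) = mex{1,0,0} = 2
G(12) = mex{2,1,1} = 0
G(13) = mex{0,2,2} = 1
G(14) = mex{1,0,0} = 2
G(15) = mex{2,1,1} = 0
G(16) = mex{0,2,2} = 1
G(17) = mex{1,0,0} = 2
G(18) = mex{2,1,1} = 0
G(19) = mex{0,2,2} = 1
G(20) = mex{1,0,0} = 2
G(21) = mex{2,1,1} = 0
G(22) = mex{0,2,2} = 1
G_C(22) = 1.
Combined Grundy value = 3 ⊕ 0 ⊕ 1 = 2.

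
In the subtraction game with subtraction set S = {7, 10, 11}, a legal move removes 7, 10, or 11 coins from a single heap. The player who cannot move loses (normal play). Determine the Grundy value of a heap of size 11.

G(0) = 0
G(1) = mex{} = 0
G(2) = mex{} = 0
G(3) = mex{} = 0
G(4) = mex{} = 0
G(5) = mex{} = 0
G(6) = mex{} = 0
G(7) = mex{0} = 1
G(8) = mex{0} = 1
G(9) = mex{0} = 1
G(10) = mex{0,0} = 1
G(11) = mex{0,0,0} = 1

1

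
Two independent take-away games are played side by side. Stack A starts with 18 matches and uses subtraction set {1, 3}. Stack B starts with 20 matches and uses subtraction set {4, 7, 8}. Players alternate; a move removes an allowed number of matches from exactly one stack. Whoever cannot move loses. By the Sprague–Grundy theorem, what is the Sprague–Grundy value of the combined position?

Stack A, S = {1, 3}:
n :  0  1  2  3  4  5  6  7  8  9 10 11 12 13 14 15 16 17 18
G :  0  1  0  1  0  1  0  1  0  1  0  1  0  1  0  1  0  1  0
G_A(18) = 0.
Stack B, S = {4, 7, 8}:
G(0) = 0
G(1) = mex{} = 0
G(2) = mex{} = 0
G(3) = mex{} = 0
G(4) = mex{0} = 1
G(5) = mex{0} = 1
G(6) = mex{0} = 1
G(7) = mex{0,0} = 1
G(8) = mex{1,0,0} = 2
G(9) = mex{1,0,0} = 2
G(10) = mex{1,0,0} = 2
G(11) = mex{1,1,0} = 2
G(12) = mex{2,1,1} = 0
G(13) = mex{2,1,1} = 0
G(14) = mex{2,1,1} = 0
G(15) = mex{2,2,1} = 0
G(16) = mex{0,2,2} = 1
G(17) = mex{0,2,2} = 1
G(18) = mex{0,2,2} = 1
G(19) = mex{0,0,2} = 1
G(20) = mex{1,0,0} = 2
G_B(20) = 2.
Combined Grundy value = 0 ⊕ 2 = 2.

2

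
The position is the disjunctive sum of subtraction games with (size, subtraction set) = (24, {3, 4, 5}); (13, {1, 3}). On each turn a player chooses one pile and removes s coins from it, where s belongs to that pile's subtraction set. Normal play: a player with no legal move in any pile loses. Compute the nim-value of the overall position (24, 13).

1

Pile A, S = {3, 4, 5}:
G(0) = 0
G(1) = mex{} = 0
G(2) = mex{} = 0
G(3) = mex{0} = 1
G(4) = mex{0,0} = 1
G(5) = mex{0,0,0} = 1
G(6) = mex{1,0,0} = 2
G(7) = mex{1,1,0} = 2
G(8) = mex{1,1,1} = 0
G(9) = mex{2,1,1} = 0
G(10) = mex{2,2,1} = 0
G(11) = mex{0,2,2} = 1
G(12) = mex{0,0,2} = 1
G(13) = mex{0,0,0} = 1
G(14) = mex{1,0,0} = 2
G(15) = mex{1,1,0} = 2
G(16) = mex{1,1,1} = 0
G(17) = mex{2,1,1} = 0
G(18) = mex{2,2,1} = 0
G(19) = mex{0,2,2} = 1
G(20) = mex{0,0,2} = 1
G(21) = mex{0,0,0} = 1
G(22) = mex{1,0,0} = 2
G(23) = mex{1,1,0} = 2
G(24) = mex{1,1,1} = 0
G_A(24) = 0.
Pile B, S = {1, 3}:
n :  0  1  2  3  4  5  6  7  8  9 10 11 12 13
G :  0  1  0  1  0  1  0  1  0  1  0  1  0  1
G_B(13) = 1.
Combined Grundy value = 0 ⊕ 1 = 1.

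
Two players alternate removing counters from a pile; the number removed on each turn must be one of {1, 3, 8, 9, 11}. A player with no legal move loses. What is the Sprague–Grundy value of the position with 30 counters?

2

G(0) = 0
G(1) = mex{0} = 1
G(2) = mex{1} = 0
G(3) = mex{0,0} = 1
G(4) = mex{1,1} = 0
G(5) = mex{0,0} = 1
G(6) = mex{1,1} = 0
G(7) = mex{0,0} = 1
G(8) = mex{1,1,0} = 2
G(9) = mex{2,0,1,0} = 3
G(10) = mex{3,1,0,1} = 2
G(11) = mex{2,2,1,0,0} = 3
G(12) = mex{3,3,0,1,1} = 2
G(13) = mex{2,2,1,0,0} = 3
G(14) = mex{3,3,0,1,1} = 2
G(15) = mex{2,2,1,0,0} = 3
G(16) = mex{3,3,2,1,1} = 0
G(17) = mex{0,2,3,2,0} = 1
G(18) = mex{1,3,2,3,1} = 0
G(19) = mex{0,0,3,2,2} = 1
G(20) = mex{1,1,2,3,3} = 0
G(21) = mex{0,0,3,2,2} = 1
G(22) = mex{1,1,2,3,3} = 0
G(23) = mex{0,0,3,2,2} = 1
G(24) = mex{1,1,0,3,3} = 2
G(25) = mex{2,0,1,0,2} = 3
G(26) = mex{3,1,0,1,3} = 2
G(27) = mex{2,2,1,0,0} = 3
G(28) = mex{3,3,0,1,1} = 2
G(29) = mex{2,2,1,0,0} = 3
G(30) = mex{3,3,0,1,1} = 2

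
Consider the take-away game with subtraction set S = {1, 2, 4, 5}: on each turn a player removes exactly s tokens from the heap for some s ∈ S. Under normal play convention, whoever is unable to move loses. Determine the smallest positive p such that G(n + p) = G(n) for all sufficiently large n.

3

G(0) = 0
G(1) = mex{0} = 1
G(2) = mex{1,0} = 2
G(3) = mex{2,1} = 0
G(4) = mex{0,2,0} = 1
G(5) = mex{1,0,1,0} = 2
G(6) = mex{2,1,2,1} = 0
G(7) = mex{0,2,0,2} = 1
G(8) = mex{1,0,1,0} = 2
G(9) = mex{2,1,2,1} = 0
G(10) = mex{0,2,0,2} = 1
G(11) = mex{1,0,1,0} = 2
G(12) = mex{2,1,2,1} = 0
G(13) = mex{0,2,0,2} = 1
G(14) = mex{1,0,1,0} = 2
G(n+3) = G(n) holds for n = 0,…,4 (a full window of length max(S) = 5), so the sequence is purely periodic with period 3.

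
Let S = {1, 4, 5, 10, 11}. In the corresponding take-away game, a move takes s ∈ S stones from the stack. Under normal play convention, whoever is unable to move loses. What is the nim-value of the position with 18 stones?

2

G(0) = 0
G(1) = mex{0} = 1
G(2) = mex{1} = 0
G(3) = mex{0} = 1
G(4) = mex{1,0} = 2
G(5) = mex{2,1,0} = 3
G(6) = mex{3,0,1} = 2
G(7) = mex{2,1,0} = 3
G(8) = mex{3,2,1} = 0
G(9) = mex{0,3,2} = 1
G(10) = mex{1,2,3,0} = 4
G(11) = mex{4,3,2,1,0} = 5
G(12) = mex{5,0,3,0,1} = 2
G(13) = mex{2,1,0,1,0} = 3
G(14) = mex{3,4,1,2,1} = 0
G(15) = mex{0,5,4,3,2} = 1
G(16) = mex{1,2,5,2,3} = 0
G(17) = mex{0,3,2,3,2} = 1
G(18) = mex{1,0,3,0,3} = 2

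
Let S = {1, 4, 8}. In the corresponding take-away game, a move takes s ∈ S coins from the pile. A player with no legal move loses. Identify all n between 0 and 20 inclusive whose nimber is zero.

n :  0  1  2  3  4  5  6  7  8  9 10 11 12 13 14 15 16 17 18 19 20
G :  0  1  0  1  2  0  1  0  1  2  3  2  0  1  0  1  2  0  1  0  1
P-positions are exactly the n with G(n) = 0.

0, 2, 5, 7, 12, 14, 17, 19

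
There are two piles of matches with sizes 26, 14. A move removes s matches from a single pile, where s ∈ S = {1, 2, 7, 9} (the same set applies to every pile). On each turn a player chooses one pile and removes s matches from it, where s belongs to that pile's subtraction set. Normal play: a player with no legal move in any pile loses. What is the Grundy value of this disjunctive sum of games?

All piles use S = {1, 2, 7, 9}:
G(0) = 0
G(1) = mex{0} = 1
G(2) = mex{1,0} = 2
G(3) = mex{2,1} = 0
G(4) = mex{0,2} = 1
G(5) = mex{1,0} = 2
G(6) = mex{2,1} = 0
G(7) = mex{0,2,0} = 1
G(8) = mex{1,0,1} = 2
G(9) = mex{2,1,2,0} = 3
G(10) = mex{3,2,0,1} = 4
G(11) = mex{4,3,1,2} = 0
G(12) = mex{0,4,2,0} = 1
G(13) = mex{1,0,0,1} = 2
G(14) = mex{2,1,1,2} = 0
G(15) = mex{0,2,2,0} = 1
G(16) = mex{1,0,3,1} = 2
G(17) = mex{2,1,4,2} = 0
G(18) = mex{0,2,0,3} = 1
G(19) = mex{1,0,1,4} = 2
G(20) = mex{2,1,2,0} = 3
G(21) = mex{3,2,0,1} = 4
G(22) = mex{4,3,1,2} = 0
G(23) = mex{0,4,2,0} = 1
G(24) = mex{1,0,0,1} = 2
G(25) = mex{2,1,1,2} = 0
G(26) = mex{0,2,2,0} = 1
Pile A: G(26) = 1.
Pile B: G(14) = 0.
Combined Grundy value = 1 ⊕ 0 = 1.

1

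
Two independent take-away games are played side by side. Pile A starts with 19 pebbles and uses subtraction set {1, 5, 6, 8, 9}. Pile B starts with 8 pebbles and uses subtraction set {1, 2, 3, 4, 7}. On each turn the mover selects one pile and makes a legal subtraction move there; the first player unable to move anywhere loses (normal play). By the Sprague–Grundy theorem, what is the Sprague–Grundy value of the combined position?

2

Pile A, S = {1, 5, 6, 8, 9}:
G(0) = 0
G(1) = mex{0} = 1
G(2) = mex{1} = 0
G(3) = mex{0} = 1
G(4) = mex{1} = 0
G(5) = mex{0,0} = 1
G(6) = mex{1,1,0} = 2
G(7) = mex{2,0,1} = 3
G(8) = mex{3,1,0,0} = 2
G(9) = mex{2,0,1,1,0} = 3
G(10) = mex{3,1,0,0,1} = 2
G(11) = mex{2,2,1,1,0} = 3
G(12) = mex{3,3,2,0,1} = 4
G(13) = mex{4,2,3,1,0} = 5
G(14) = mex{5,3,2,2,1} = 0
G(15) = mex{0,2,3,3,2} = 1
G(16) = mex{1,3,2,2,3} = 0
G(17) = mex{0,4,3,3,2} = 1
G(18) = mex{1,5,4,2,3} = 0
G(19) = mex{0,0,5,3,2} = 1
G_A(19) = 1.
Pile B, S = {1, 2, 3, 4, 7}:
G(0) = 0
G(1) = mex{0} = 1
G(2) = mex{1,0} = 2
G(3) = mex{2,1,0} = 3
G(4) = mex{3,2,1,0} = 4
G(5) = mex{4,3,2,1} = 0
G(6) = mex{0,4,3,2} = 1
G(7) = mex{1,0,4,3,0} = 2
G(8) = mex{2,1,0,4,1} = 3
G_B(8) = 3.
Combined Grundy value = 1 ⊕ 3 = 2.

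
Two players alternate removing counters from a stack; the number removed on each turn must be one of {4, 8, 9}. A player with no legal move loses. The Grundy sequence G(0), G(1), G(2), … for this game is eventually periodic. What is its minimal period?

13

n :  0  1  2  3  4  5  6  7  8  9 10 11 12 13 14 15 16 17 18 19 20 21 22 23 24 25 26 27
G :  0  0  0  0  1  1  1  1  2  2  2  2  3  0  0  0  0  1  1  1  1  2  2  2  2  3  0  0
G(n+13) = G(n) holds for n = 0,…,8 (a full window of length max(S) = 9), so the sequence is purely periodic with period 13.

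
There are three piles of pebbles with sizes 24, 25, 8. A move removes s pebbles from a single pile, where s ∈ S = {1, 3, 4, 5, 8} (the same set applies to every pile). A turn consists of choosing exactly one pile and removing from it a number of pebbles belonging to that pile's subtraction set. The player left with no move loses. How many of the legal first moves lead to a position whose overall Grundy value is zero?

1

All piles use S = {1, 3, 4, 5, 8}:
G(0) = 0
G(1) = mex{0} = 1
G(2) = mex{1} = 0
G(3) = mex{0,0} = 1
G(4) = mex{1,1,0} = 2
G(5) = mex{2,0,1,0} = 3
G(6) = mex{3,1,0,1} = 2
G(7) = mex{2,2,1,0} = 3
G(8) = mex{3,3,2,1,0} = 4
G(9) = mex{4,2,3,2,1} = 0
G(10) = mex{0,3,2,3,0} = 1
G(11) = mex{1,4,3,2,1} = 0
G(12) = mex{0,0,4,3,2} = 1
G(13) = mex{1,1,0,4,3} = 2
G(14) = mex{2,0,1,0,2} = 3
G(15) = mex{3,1,0,1,3} = 2
G(16) = mex{2,2,1,0,4} = 3
G(17) = mex{3,3,2,1,0} = 4
G(18) = mex{4,2,3,2,1} = 0
G(19) = mex{0,3,2,3,0} = 1
G(20) = mex{1,4,3,2,1} = 0
G(21) = mex{0,0,4,3,2} = 1
G(22) = mex{1,1,0,4,3} = 2
G(23) = mex{2,0,1,0,2} = 3
G(24) = mex{3,1,0,1,3} = 2
G(25) = mex{2,2,1,0,4} = 3
Pile A: G(24) = 2.
Pile B: G(25) = 3.
Pile C: G(8) = 4.
Combined Grundy value = 2 ⊕ 3 ⊕ 4 = 5.
A winning move leaves total XOR = 0, i.e. changes one component's Grundy value g to g ⊕ X where X is the current total.
Pile A: need g' = 2⊕5 = 7. Options: 24−1→G=3, 24−3→G=1, 24−4→G=0, 24−5→G=1, 24−8→G=3. Hits: 0.
Pile B: need g' = 3⊕5 = 6. Options: 25−1→G=2, 25−3→G=2, 25−4→G=1, 25−5→G=0, 25−8→G=4. Hits: 0.
Pile C: need g' = 4⊕5 = 1. Options: 8−1→G=3, 8−3→G=3, 8−4→G=2, 8−5→G=1, 8−8→G=0. Hits: 1.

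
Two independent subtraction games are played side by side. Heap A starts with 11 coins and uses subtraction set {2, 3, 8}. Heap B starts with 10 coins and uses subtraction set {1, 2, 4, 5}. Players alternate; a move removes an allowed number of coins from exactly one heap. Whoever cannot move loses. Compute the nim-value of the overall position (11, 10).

Heap A, S = {2, 3, 8}:
G(0) = 0
G(1) = mex{} = 0
G(2) = mex{0} = 1
G(3) = mex{0,0} = 1
G(4) = mex{1,0} = 2
G(5) = mex{1,1} = 0
G(6) = mex{2,1} = 0
G(7) = mex{0,2} = 1
G(8) = mex{0,0,0} = 1
G(9) = mex{1,0,0} = 2
G(10) = mex{1,1,1} = 0
G(11) = mex{2,1,1} = 0
G_A(11) = 0.
Heap B, S = {1, 2, 4, 5}:
n :  0  1  2  3  4  5  6  7  8  9 10
G :  0  1  2  0  1  2  0  1  2  0  1
G_B(10) = 1.
Combined Grundy value = 0 ⊕ 1 = 1.

1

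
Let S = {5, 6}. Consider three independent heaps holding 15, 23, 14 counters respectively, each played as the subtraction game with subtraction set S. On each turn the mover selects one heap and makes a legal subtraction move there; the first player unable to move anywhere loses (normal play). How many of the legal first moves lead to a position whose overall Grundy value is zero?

0

All heaps use S = {5, 6}:
G(0) = 0
G(1) = mex{} = 0
G(2) = mex{} = 0
G(3) = mex{} = 0
G(4) = mex{} = 0
G(5) = mex{0} = 1
G(6) = mex{0,0} = 1
G(7) = mex{0,0} = 1
G(8) = mex{0,0} = 1
G(9) = mex{0,0} = 1
G(10) = mex{1,0} = 2
G(11) = mex{1,1} = 0
G(12) = mex{1,1} = 0
G(13) = mex{1,1} = 0
G(14) = mex{1,1} = 0
G(15) = mex{2,1} = 0
G(16) = mex{0,2} = 1
G(17) = mex{0,0} = 1
G(18) = mex{0,0} = 1
G(19) = mex{0,0} = 1
G(20) = mex{0,0} = 1
G(21) = mex{1,0} = 2
G(22) = mex{1,1} = 0
G(23) = mex{1,1} = 0
Heap A: G(15) = 0.
Heap B: G(23) = 0.
Heap C: G(14) = 0.
Combined Grundy value = 0 ⊕ 0 ⊕ 0 = 0.
A winning move leaves total XOR = 0, i.e. changes one component's Grundy value g to g ⊕ X where X is the current total.
Heap A: target g' = 0⊕0 = 0, but every legal move changes the Grundy value (mex property), so 0 moves.
Heap B: target g' = 0⊕0 = 0, but every legal move changes the Grundy value (mex property), so 0 moves.
Heap C: target g' = 0⊕0 = 0, but every legal move changes the Grundy value (mex property), so 0 moves.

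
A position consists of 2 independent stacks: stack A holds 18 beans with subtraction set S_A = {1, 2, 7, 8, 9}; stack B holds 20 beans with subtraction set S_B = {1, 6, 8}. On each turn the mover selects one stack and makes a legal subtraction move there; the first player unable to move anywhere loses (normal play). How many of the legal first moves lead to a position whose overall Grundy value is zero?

0

Stack A, S = {1, 2, 7, 8, 9}:
n :  0  1  2  3  4  5  6  7  8  9 10 11 12 13 14 15 16 17 18
G :  0  1  2  0  1  2  0  1  2  3  4  5  3  4  5  3  0  1  2
G_A(18) = 2.
Stack B, S = {1, 6, 8}:
n :  0  1  2  3  4  5  6  7  8  9 10 11 12 13 14 15 16 17 18 19 20
G :  0  1  0  1  0  1  2  0  1  0  1  0  1  2  0  1  0  1  0  1  2
G_B(20) = 2.
Combined Grundy value = 2 ⊕ 2 = 0.
A winning move leaves total XOR = 0, i.e. changes one component's Grundy value g to g ⊕ X where X is the current total.
Stack A: target g' = 2⊕0 = 2, but every legal move changes the Grundy value (mex property), so 0 moves.
Stack B: target g' = 2⊕0 = 2, but every legal move changes the Grundy value (mex property), so 0 moves.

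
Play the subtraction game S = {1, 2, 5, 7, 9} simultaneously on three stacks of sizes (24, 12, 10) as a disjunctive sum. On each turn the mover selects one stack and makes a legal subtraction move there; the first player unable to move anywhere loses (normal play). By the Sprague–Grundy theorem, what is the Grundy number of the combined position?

All stacks use S = {1, 2, 5, 7, 9}:
G(0) = 0
G(1) = mex{0} = 1
G(2) = mex{1,0} = 2
G(3) = mex{2,1} = 0
G(4) = mex{0,2} = 1
G(5) = mex{1,0,0} = 2
G(6) = mex{2,1,1} = 0
G(7) = mex{0,2,2,0} = 1
G(8) = mex{1,0,0,1} = 2
G(9) = mex{2,1,1,2,0} = 3
G(10) = mex{3,2,2,0,1} = 4
G(11) = mex{4,3,0,1,2} = 5
G(12) = mex{5,4,1,2,0} = 3
G(13) = mex{3,5,2,0,1} = 4
G(14) = mex{4,3,3,1,2} = 0
G(15) = mex{0,4,4,2,0} = 1
G(16) = mex{1,0,5,3,1} = 2
G(17) = mex{2,1,3,4,2} = 0
G(18) = mex{0,2,4,5,3} = 1
G(19) = mex{1,0,0,3,4} = 2
G(20) = mex{2,1,1,4,5} = 0
G(21) = mex{0,2,2,0,3} = 1
G(22) = mex{1,0,0,1,4} = 2
G(23) = mex{2,1,1,2,0} = 3
G(24) = mex{3,2,2,0,1} = 4
Stack A: G(24) = 4.
Stack B: G(12) = 3.
Stack C: G(10) = 4.
Combined Grundy value = 4 ⊕ 3 ⊕ 4 = 3.

3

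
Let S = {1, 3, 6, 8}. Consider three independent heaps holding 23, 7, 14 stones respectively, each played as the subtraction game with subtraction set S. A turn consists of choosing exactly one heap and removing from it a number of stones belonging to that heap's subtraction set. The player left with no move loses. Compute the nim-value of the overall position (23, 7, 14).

All heaps use S = {1, 3, 6, 8}:
G(0) = 0
G(1) = mex{0} = 1
G(2) = mex{1} = 0
G(3) = mex{0,0} = 1
G(4) = mex{1,1} = 0
G(5) = mex{0,0} = 1
G(6) = mex{1,1,0} = 2
G(7) = mex{2,0,1} = 3
G(8) = mex{3,1,0,0} = 2
G(9) = mex{2,2,1,1} = 0
G(10) = mex{0,3,0,0} = 1
G(11) = mex{1,2,1,1} = 0
G(12) = mex{0,0,2,0} = 1
G(13) = mex{1,1,3,1} = 0
G(14) = mex{0,0,2,2} = 1
G(15) = mex{1,1,0,3} = 2
G(16) = mex{2,0,1,2} = 3
G(17) = mex{3,1,0,0} = 2
G(18) = mex{2,2,1,1} = 0
G(19) = mex{0,3,0,0} = 1
G(20) = mex{1,2,1,1} = 0
G(21) = mex{0,0,2,0} = 1
G(22) = mex{1,1,3,1} = 0
G(23) = mex{0,0,2,2} = 1
Heap A: G(23) = 1.
Heap B: G(7) = 3.
Heap C: G(14) = 1.
Combined Grundy value = 1 ⊕ 3 ⊕ 1 = 3.

3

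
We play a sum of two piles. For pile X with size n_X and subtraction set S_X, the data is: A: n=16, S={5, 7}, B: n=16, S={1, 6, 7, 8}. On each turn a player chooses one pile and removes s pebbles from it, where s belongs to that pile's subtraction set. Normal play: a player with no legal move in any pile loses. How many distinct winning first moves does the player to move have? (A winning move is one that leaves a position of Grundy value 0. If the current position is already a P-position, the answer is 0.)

Pile A, S = {5, 7}:
G(0) = 0
G(1) = mex{} = 0
G(2) = mex{} = 0
G(3) = mex{} = 0
G(4) = mex{} = 0
G(5) = mex{0} = 1
G(6) = mex{0} = 1
G(7) = mex{0,0} = 1
G(8) = mex{0,0} = 1
G(9) = mex{0,0} = 1
G(10) = mex{1,0} = 2
G(11) = mex{1,0} = 2
G(12) = mex{1,1} = 0
G(13) = mex{1,1} = 0
G(14) = mex{1,1} = 0
G(15) = mex{2,1} = 0
G(16) = mex{2,1} = 0
G_A(16) = 0.
Pile B, S = {1, 6, 7, 8}:
n :  0  1  2  3  4  5  6  7  8  9 10 11 12 13 14 15 16
G :  0  1  0  1  0  1  2  3  2  3  2  3  4  0  1  0  1
G_B(16) = 1.
Combined Grundy value = 0 ⊕ 1 = 1.
A winning move leaves total XOR = 0, i.e. changes one component's Grundy value g to g ⊕ X where X is the current total.
Pile A: need g' = 0⊕1 = 1. Options: 16−5→G=2, 16−7→G=1. Hits: 1.
Pile B: need g' = 1⊕1 = 0. Options: 16−1→G=0, 16−6→G=2, 16−7→G=3, 16−8→G=2. Hits: 1.

2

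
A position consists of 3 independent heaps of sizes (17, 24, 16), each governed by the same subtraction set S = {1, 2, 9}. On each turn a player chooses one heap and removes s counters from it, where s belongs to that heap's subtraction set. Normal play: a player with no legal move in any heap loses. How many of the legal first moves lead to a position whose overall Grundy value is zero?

All heaps use S = {1, 2, 9}:
n :  0  1  2  3  4  5  6  7  8  9 10 11 12 13 14 15 16 17 18 19 20 21 22 23 24
G :  0  1  2  0  1  2  0  1  2  3  0  1  2  0  1  2  0  1  2  3  0  1  2  0  1
Heap A: G(17) = 1.
Heap B: G(24) = 1.
Heap C: G(16) = 0.
Combined Grundy value = 1 ⊕ 1 ⊕ 0 = 0.
A winning move leaves total XOR = 0, i.e. changes one component's Grundy value g to g ⊕ X where X is the current total.
Heap A: target g' = 1⊕0 = 1, but every legal move changes the Grundy value (mex property), so 0 moves.
Heap B: target g' = 1⊕0 = 1, but every legal move changes the Grundy value (mex property), so 0 moves.
Heap C: target g' = 0⊕0 = 0, but every legal move changes the Grundy value (mex property), so 0 moves.

0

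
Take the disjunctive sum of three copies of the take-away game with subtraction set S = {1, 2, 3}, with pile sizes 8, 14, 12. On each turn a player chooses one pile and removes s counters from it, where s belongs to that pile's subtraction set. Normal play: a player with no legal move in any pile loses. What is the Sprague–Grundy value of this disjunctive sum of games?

2

All piles use S = {1, 2, 3}:
n :  0  1  2  3  4  5  6  7  8  9 10 11 12 13 14
G :  0  1  2  3  0  1  2  3  0  1  2  3  0  1  2
Pile A: G(8) = 0.
Pile B: G(14) = 2.
Pile C: G(12) = 0.
Combined Grundy value = 0 ⊕ 2 ⊕ 0 = 2.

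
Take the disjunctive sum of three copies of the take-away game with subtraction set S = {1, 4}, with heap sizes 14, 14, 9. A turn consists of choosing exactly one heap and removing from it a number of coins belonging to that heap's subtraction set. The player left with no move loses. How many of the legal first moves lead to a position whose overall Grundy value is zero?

3

All heaps use S = {1, 4}:
G(0) = 0
G(1) = mex{0} = 1
G(2) = mex{1} = 0
G(3) = mex{0} = 1
G(4) = mex{1,0} = 2
G(5) = mex{2,1} = 0
G(6) = mex{0,0} = 1
G(7) = mex{1,1} = 0
G(8) = mex{0,2} = 1
G(9) = mex{1,0} = 2
G(10) = mex{2,1} = 0
G(11) = mex{0,0} = 1
G(12) = mex{1,1} = 0
G(13) = mex{0,2} = 1
G(14) = mex{1,0} = 2
Heap A: G(14) = 2.
Heap B: G(14) = 2.
Heap C: G(9) = 2.
Combined Grundy value = 2 ⊕ 2 ⊕ 2 = 2.
A winning move leaves total XOR = 0, i.e. changes one component's Grundy value g to g ⊕ X where X is the current total.
Heap A: need g' = 2⊕2 = 0. Options: 14−1→G=1, 14−4→G=0. Hits: 1.
Heap B: need g' = 2⊕2 = 0. Options: 14−1→G=1, 14−4→G=0. Hits: 1.
Heap C: need g' = 2⊕2 = 0. Options: 9−1→G=1, 9−4→G=0. Hits: 1.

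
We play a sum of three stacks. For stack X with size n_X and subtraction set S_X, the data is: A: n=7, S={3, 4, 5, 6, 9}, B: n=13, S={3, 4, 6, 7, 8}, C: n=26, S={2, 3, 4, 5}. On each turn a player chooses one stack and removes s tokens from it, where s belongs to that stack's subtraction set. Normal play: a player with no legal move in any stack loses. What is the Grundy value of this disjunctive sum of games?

Stack A, S = {3, 4, 5, 6, 9}:
G(0) = 0
G(1) = mex{} = 0
G(2) = mex{} = 0
G(3) = mex{0} = 1
G(4) = mex{0,0} = 1
G(5) = mex{0,0,0} = 1
G(6) = mex{1,0,0,0} = 2
G(7) = mex{1,1,0,0} = 2
G_A(7) = 2.
Stack B, S = {3, 4, 6, 7, 8}:
n :  0  1  2  3  4  5  6  7  8  9 10 11 12 13
G :  0  0  0  1  1  1  2  2  2  3  3  0  0  0
G_B(13) = 0.
Stack C, S = {2, 3, 4, 5}:
n :  0  1  2  3  4  5  6  7  8  9 10 11 12 13 14 15 16 17 18 19 20 21 22 23 24 25 26
G :  0  0  1  1  2  2  3  0  0  1  1  2  2  3  0  0  1  1  2  2  3  0  0  1  1  2  2
G_C(26) = 2.
Combined Grundy value = 2 ⊕ 0 ⊕ 2 = 0.

0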